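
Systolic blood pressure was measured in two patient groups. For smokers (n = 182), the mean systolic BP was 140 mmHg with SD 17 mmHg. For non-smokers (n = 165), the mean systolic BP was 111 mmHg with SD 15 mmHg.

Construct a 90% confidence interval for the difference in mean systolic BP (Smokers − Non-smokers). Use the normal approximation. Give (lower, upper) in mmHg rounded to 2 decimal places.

Per-group SEs: s₁/√n₁ = 17/√182 = 1.2601, s₂/√n₂ = 15/√165 = 1.1677.
Unpooled SE of the difference: √(1.58785201 + 1.36352329) = 1.7180.
Margin of error = z* · SE = 1.645 × 1.7180 = 2.8261.
x̄₁ − x̄₂ = 140 − 111 = 29.0000.
CI: 29.0000 ± 2.8261 = (26.17, 31.83).

(26.17, 31.83)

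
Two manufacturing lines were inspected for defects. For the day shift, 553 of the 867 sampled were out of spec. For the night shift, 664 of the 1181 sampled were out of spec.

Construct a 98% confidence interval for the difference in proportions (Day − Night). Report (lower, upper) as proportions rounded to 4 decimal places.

p̂₁ = 553/867 = 0.6378 and p̂₂ = 664/1181 = 0.5622.
SE₁ = √(p̂₁(1−p̂₁)/n₁) = √(0.6378·0.3622/867) = 0.01632; SE₂ = √(0.5622·0.4378/1181) = 0.01444.
Independent samples: SE of the difference = √(SE₁² + SE₂²) = √(0.0002663424 + 0.0002085136) = 0.02179.
z* for 98% confidence is 2.326, so the margin of error is 2.326 × 0.02179 = 0.05068.
Point estimate p̂₁ − p̂₂ = 0.6378 − 0.5622 = 0.0756.
0.0756 ± 0.05068 → (0.0249, 0.1263).

(0.0249, 0.1263)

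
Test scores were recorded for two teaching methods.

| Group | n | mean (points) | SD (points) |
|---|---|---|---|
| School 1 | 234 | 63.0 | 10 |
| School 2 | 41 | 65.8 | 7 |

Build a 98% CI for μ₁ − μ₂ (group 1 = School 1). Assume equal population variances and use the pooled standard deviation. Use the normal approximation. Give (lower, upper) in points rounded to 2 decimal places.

s_p = √[((n₁−1)s₁² + (n₂−1)s₂²)/(n₁+n₂−2)] = √[(233·10² + 40·7²)/273] = 9.6191.
SE = 9.6191·√(1/234 + 1/41) = 1.6285.
With z* = 2.326, margin = 2.326 × 1.6285 = 3.7879.
x̄₁ − x̄₂ = 63.0 − 65.8 = -2.8000; interval -2.8000 ± 3.7879 = (-6.59, 0.99).

(-6.59, 0.99)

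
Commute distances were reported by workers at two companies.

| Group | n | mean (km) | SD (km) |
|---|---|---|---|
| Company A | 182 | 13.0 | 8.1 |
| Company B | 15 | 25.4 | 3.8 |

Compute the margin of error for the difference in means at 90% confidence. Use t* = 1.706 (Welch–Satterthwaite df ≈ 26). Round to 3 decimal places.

Per-group SEs: s₁/√n₁ = 8.1/√182 = 0.6004, s₂/√n₂ = 3.8/√15 = 0.9812.
Unpooled SE of the difference: √(0.36048016 + 0.96275344) = 1.1503.
Margin of error = t* · SE = 1.706 × 1.1503 = 1.9624.

1.962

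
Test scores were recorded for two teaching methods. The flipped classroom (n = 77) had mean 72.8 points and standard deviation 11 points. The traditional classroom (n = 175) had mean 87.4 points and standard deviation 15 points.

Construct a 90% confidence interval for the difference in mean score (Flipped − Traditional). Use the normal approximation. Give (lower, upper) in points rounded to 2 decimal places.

Per-group SEs: s₁/√n₁ = 11/√77 = 1.2536, s₂/√n₂ = 15/√175 = 1.1339.
Unpooled SE of the difference: √(1.57151296 + 1.28572921) = 1.6903.
Margin of error = z* · SE = 1.645 × 1.6903 = 2.7805.
x̄₁ − x̄₂ = 72.8 − 87.4 = -14.6000.
CI: -14.6000 ± 2.7805 = (-17.38, -11.82).

(-17.38, -11.82)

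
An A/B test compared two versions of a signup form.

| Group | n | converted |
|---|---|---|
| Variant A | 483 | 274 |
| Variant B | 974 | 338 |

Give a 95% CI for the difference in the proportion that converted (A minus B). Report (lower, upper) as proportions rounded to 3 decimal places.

Sample proportions: 274/483 = 0.5673, 338/974 = 0.3470.
Each SE is √(p̂(1−p̂)/n): √(0.5673·0.4327/483) = 0.02254 and √(0.3470·0.6530/974) = 0.01525.
SE(p̂₁ − p̂₂) = √(SE₁² + SE₂²) = √(0.0005080516 + 0.0002325625) = 0.02721, since the two samples are independent.
At 95% confidence z* = 1.960; margin = 1.960 × 0.02721 = 0.05333.
The difference is 0.5673 − 0.3470 = 0.2203, so the interval is 0.2203 ± 0.05333 = (0.167, 0.274).

(0.167, 0.274)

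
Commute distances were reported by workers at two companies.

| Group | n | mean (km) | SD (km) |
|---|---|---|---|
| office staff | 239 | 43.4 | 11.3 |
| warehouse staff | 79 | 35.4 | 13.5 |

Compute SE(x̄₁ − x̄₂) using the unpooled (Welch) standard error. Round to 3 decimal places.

SE₁ = s₁/√n₁ = 11.3/√239 = 0.7309; SE₂ = 13.5/√79 = 1.5189.
Independent samples, unequal variances: SE_diff = √(SE₁² + SE₂²) = √(0.53421481 + 2.30705721) = 1.6856.

1.686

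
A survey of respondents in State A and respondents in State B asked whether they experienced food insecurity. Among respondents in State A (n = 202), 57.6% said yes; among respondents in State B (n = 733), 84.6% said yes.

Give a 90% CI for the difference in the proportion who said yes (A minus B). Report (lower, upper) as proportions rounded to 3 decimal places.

(-0.331, -0.209)

The two standard errors are √(0.5760×0.4240/202) = 0.03477 and √(0.8460×0.1540/733) = 0.01333.
Because the samples are independent, SE_diff = √(0.03477² + 0.01333²) = 0.03724.
Using z* = 1.645 for 90%, ME = 1.645 × 0.03724 = 0.06126.
p̂₁ − p̂₂ = -0.2700; interval -0.2700 ± 0.06126 gives (-0.331, -0.209).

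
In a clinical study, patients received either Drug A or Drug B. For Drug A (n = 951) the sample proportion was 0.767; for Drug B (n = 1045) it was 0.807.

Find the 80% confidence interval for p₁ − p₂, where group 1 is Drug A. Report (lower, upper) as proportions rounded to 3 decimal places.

Each SE is √(p̂(1−p̂)/n): √(0.7670·0.2330/951) = 0.01371 and √(0.8070·0.1930/1045) = 0.01221.
SE(p̂₁ − p̂₂) = √(SE₁² + SE₂²) = √(0.0001879641 + 0.0001490841) = 0.01836, since the two samples are independent.
At 80% confidence z* = 1.282; margin = 1.282 × 0.01836 = 0.02354.
The difference is 0.7670 − 0.8070 = -0.0400, so the interval is -0.0400 ± 0.02354 = (-0.064, -0.016).

(-0.064, -0.016)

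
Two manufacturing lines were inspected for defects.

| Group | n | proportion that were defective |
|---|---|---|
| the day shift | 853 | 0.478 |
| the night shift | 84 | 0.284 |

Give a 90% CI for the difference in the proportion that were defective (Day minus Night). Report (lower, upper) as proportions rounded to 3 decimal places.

(0.108, 0.280)

SE₁ = √(p̂₁(1−p̂₁)/n₁) = √(0.4780·0.5220/853) = 0.01710; SE₂ = √(0.2840·0.7160/84) = 0.04920.
Independent samples: SE of the difference = √(SE₁² + SE₂²) = √(0.00029241 + 0.00242064) = 0.05209.
z* for 90% confidence is 1.645, so the margin of error is 1.645 × 0.05209 = 0.08569.
Point estimate p̂₁ − p̂₂ = 0.4780 − 0.2840 = 0.1940.
0.1940 ± 0.08569 → (0.108, 0.280).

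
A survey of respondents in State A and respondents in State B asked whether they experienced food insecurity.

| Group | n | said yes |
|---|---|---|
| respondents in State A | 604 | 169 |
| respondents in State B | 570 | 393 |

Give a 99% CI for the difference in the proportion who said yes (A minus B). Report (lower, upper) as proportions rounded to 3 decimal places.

(-0.478, -0.341)

First, p̂₁ = 169/604 = 0.2798; p̂₂ = 393/570 = 0.6895.
The two standard errors are √(0.2798×0.7202/604) = 0.01827 and √(0.6895×0.3105/570) = 0.01938.
Because the samples are independent, SE_diff = √(0.01827² + 0.01938²) = 0.02663.
Using z* = 2.576 for 99%, ME = 2.576 × 0.02663 = 0.06860.
p̂₁ − p̂₂ = -0.4097; interval -0.4097 ± 0.06860 gives (-0.478, -0.341).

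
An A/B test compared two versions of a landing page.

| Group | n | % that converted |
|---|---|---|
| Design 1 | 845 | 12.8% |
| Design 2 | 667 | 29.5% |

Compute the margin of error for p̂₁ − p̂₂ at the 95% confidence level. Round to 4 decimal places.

SE₁ = √(p̂₁(1−p̂₁)/n₁) = √(0.1280·0.8720/845) = 0.01149; SE₂ = √(0.2950·0.7050/667) = 0.01766.
Independent samples: SE of the difference = √(SE₁² + SE₂²) = √(0.0001320201 + 0.0003118756) = 0.02107.
z* for 95% confidence is 1.960, so the margin of error is 1.960 × 0.02107 = 0.04130.

0.0413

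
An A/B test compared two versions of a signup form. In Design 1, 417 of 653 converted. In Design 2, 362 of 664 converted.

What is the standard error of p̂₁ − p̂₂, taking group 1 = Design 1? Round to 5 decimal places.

0.02696

Sample proportions: 417/653 = 0.6386, 362/664 = 0.5452.
Each SE is √(p̂(1−p̂)/n): √(0.6386·0.3614/653) = 0.01880 and √(0.5452·0.4548/664) = 0.01932.
SE(p̂₁ − p̂₂) = √(SE₁² + SE₂²) = √(0.00035344 + 0.0003732624) = 0.02696, since the two samples are independent.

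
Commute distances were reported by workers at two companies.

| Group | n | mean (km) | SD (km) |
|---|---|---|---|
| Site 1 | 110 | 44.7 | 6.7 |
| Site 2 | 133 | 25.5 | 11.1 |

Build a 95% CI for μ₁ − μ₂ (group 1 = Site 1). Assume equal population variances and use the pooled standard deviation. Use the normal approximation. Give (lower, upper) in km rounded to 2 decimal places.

s_p = √[((n₁−1)s₁² + (n₂−1)s₂²)/(n₁+n₂−2)] = √[(109·6.7² + 132·11.1²)/241] = 9.3695.
SE = 9.3695·√(1/110 + 1/133) = 1.2075.
With z* = 1.960, margin = 1.960 × 1.2075 = 2.3667.
x̄₁ − x̄₂ = 44.7 − 25.5 = 19.2000; interval 19.2000 ± 2.3667 = (16.83, 21.57).

(16.83, 21.57)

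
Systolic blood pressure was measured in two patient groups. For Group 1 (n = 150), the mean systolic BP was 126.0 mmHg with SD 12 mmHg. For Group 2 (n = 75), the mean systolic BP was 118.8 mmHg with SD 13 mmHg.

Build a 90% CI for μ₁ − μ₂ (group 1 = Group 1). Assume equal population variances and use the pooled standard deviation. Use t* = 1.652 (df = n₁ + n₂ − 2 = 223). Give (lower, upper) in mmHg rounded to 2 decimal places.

s_p = √[((n₁−1)s₁² + (n₂−1)s₂²)/(n₁+n₂−2)] = √[(149·12² + 74·13²)/223] = 12.3408.
SE = 12.3408·√(1/150 + 1/75) = 1.7453.
With t* = 1.652, margin = 1.652 × 1.7453 = 2.8832.
x̄₁ − x̄₂ = 126.0 − 118.8 = 7.2000; interval 7.2000 ± 2.8832 = (4.32, 10.08).

(4.32, 10.08)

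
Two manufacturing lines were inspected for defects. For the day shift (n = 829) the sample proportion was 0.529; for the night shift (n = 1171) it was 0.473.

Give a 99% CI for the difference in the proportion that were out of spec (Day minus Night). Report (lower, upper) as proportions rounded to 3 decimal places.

(-0.002, 0.114)

The two standard errors are √(0.5290×0.4710/829) = 0.01734 and √(0.4730×0.5270/1171) = 0.01459.
Because the samples are independent, SE_diff = √(0.01734² + 0.01459²) = 0.02266.
Using z* = 2.576 for 99%, ME = 2.576 × 0.02266 = 0.05837.
p̂₁ − p̂₂ = 0.0560; interval 0.0560 ± 0.05837 gives (-0.002, 0.114).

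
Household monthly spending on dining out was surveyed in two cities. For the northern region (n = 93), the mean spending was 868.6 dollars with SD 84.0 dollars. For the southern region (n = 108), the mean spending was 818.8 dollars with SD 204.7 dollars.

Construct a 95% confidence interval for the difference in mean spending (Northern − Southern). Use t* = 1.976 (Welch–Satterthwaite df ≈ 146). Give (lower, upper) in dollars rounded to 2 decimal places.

SE₁ = s₁/√n₁ = 84.0/√93 = 8.7104; SE₂ = 204.7/√108 = 19.6973.
Independent samples, unequal variances: SE_diff = √(SE₁² + SE₂²) = √(75.87106816 + 387.98362729) = 21.5373.
t* = 1.976, so margin of error = 1.976 × 21.5373 = 42.5577.
Difference in means = 868.6 − 818.8 = 49.8000.
49.8000 ± 42.5577 → (7.24, 92.36).

(7.24, 92.36)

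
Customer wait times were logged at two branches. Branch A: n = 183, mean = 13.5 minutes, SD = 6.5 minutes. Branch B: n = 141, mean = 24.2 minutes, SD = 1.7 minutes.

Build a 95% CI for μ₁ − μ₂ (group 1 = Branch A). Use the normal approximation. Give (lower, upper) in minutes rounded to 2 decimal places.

SE₁ = s₁/√n₁ = 6.5/√183 = 0.4805; SE₂ = 1.7/√141 = 0.1432.
Independent samples, unequal variances: SE_diff = √(SE₁² + SE₂²) = √(0.23088025 + 0.02050624) = 0.5014.
z* = 1.960, so margin of error = 1.960 × 0.5014 = 0.9827.
Difference in means = 13.5 − 24.2 = -10.7000.
-10.7000 ± 0.9827 → (-11.68, -9.72).

(-11.68, -9.72)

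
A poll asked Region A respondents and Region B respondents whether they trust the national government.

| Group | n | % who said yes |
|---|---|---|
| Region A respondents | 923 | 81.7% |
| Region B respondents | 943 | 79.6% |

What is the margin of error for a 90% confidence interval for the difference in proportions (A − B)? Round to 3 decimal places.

0.030

Each SE is √(p̂(1−p̂)/n): √(0.8170·0.1830/923) = 0.01273 and √(0.7960·0.2040/943) = 0.01312.
SE(p̂₁ − p̂₂) = √(SE₁² + SE₂²) = √(0.0001620529 + 0.0001721344) = 0.01828, since the two samples are independent.
At 90% confidence z* = 1.645; margin = 1.645 × 0.01828 = 0.03007.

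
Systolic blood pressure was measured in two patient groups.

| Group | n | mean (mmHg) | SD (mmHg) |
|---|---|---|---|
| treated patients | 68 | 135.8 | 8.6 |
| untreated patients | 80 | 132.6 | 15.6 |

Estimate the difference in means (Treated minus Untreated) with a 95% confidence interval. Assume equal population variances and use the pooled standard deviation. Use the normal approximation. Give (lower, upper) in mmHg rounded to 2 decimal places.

(-0.96, 7.36)

Pooled variance s_p² = [67·8.6² + 79·15.6²] / (68+80−2) = 165.6216, so s_p = 12.8694.
SE_diff = s_p·√(1/n₁ + 1/n₂) = 12.8694·√(1/68 + 1/80) = 2.1227.
z* = 1.960; margin = 1.960 × 2.1227 = 4.1605.
Difference = 135.8 − 132.6 = 3.2000.
3.2000 ± 4.1605 → (-0.96, 7.36).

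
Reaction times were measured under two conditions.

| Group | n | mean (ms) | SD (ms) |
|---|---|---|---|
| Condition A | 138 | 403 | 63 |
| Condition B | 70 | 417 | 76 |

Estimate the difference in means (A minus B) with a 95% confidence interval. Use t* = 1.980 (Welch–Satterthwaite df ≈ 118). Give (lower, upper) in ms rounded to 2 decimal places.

SE₁ = s₁/√n₁ = 63/√138 = 5.3629; SE₂ = 76/√70 = 9.0837.
Independent samples, unequal variances: SE_diff = √(SE₁² + SE₂²) = √(28.76069641 + 82.51360569) = 10.5487.
t* = 1.980, so margin of error = 1.980 × 10.5487 = 20.8864.
Difference in means = 403 − 417 = -14.0000.
-14.0000 ± 20.8864 → (-34.89, 6.89).

(-34.89, 6.89)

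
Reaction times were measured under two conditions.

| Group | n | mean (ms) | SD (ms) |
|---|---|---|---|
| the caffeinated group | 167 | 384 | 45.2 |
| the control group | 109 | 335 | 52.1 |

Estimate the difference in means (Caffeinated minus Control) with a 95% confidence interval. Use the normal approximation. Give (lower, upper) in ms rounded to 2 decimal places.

(37.06, 60.94)

Per-group SEs: s₁/√n₁ = 45.2/√167 = 3.4977, s₂/√n₂ = 52.1/√109 = 4.9903.
Unpooled SE of the difference: √(12.23390529 + 24.90309409) = 6.0940.
Margin of error = z* · SE = 1.960 × 6.0940 = 11.9442.
x̄₁ − x̄₂ = 384 − 335 = 49.0000.
CI: 49.0000 ± 11.9442 = (37.06, 60.94).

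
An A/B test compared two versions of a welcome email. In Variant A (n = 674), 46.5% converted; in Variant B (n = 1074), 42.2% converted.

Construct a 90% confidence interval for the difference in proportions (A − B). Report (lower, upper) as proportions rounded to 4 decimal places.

(0.0028, 0.0832)

Each SE is √(p̂(1−p̂)/n): √(0.4650·0.5350/674) = 0.01921 and √(0.4220·0.5780/1074) = 0.01507.
SE(p̂₁ − p̂₂) = √(SE₁² + SE₂²) = √(0.0003690241 + 0.0002271049) = 0.02442, since the two samples are independent.
At 90% confidence z* = 1.645; margin = 1.645 × 0.02442 = 0.04017.
The difference is 0.4650 − 0.4220 = 0.0430, so the interval is 0.0430 ± 0.04017 = (0.0028, 0.0832).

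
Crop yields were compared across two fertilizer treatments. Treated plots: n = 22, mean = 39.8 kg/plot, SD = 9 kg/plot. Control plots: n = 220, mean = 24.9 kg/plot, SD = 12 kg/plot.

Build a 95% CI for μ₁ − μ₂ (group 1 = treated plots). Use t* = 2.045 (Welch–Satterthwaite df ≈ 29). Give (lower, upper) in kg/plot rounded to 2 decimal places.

Standard errors of each mean: 9/√22 = 1.9188 and 12/√220 = 0.8090.
SE(x̄₁ − x̄₂) = √(1.9188² + 0.8090²) = 2.0824 for independent samples with unequal variances.
With t* = 2.045, the margin is 2.045 × 2.0824 = 4.2585.
x̄₁ − x̄₂ = 39.8 − 24.9 = 14.9000; the interval is 14.9000 ± 4.2585 = (10.64, 19.16).

(10.64, 19.16)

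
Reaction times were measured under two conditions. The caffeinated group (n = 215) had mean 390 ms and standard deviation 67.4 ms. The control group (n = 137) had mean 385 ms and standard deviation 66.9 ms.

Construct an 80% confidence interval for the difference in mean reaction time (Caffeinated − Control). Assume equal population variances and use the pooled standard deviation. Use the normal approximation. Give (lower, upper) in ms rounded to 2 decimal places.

s_p = √[((n₁−1)s₁² + (n₂−1)s₂²)/(n₁+n₂−2)] = √[(214·67.4² + 136·66.9²)/350] = 67.2062.
SE = 67.2062·√(1/215 + 1/137) = 7.3468.
With z* = 1.282, margin = 1.282 × 7.3468 = 9.4186.
x̄₁ − x̄₂ = 390 − 385 = 5.0000; interval 5.0000 ± 9.4186 = (-4.42, 14.42).

(-4.42, 14.42)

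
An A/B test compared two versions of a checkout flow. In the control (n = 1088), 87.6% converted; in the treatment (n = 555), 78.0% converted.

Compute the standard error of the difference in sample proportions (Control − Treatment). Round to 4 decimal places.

0.0202

Each SE is √(p̂(1−p̂)/n): √(0.8760·0.1240/1088) = 0.00999 and √(0.7800·0.2200/555) = 0.01758.
SE(p̂₁ − p̂₂) = √(SE₁² + SE₂²) = √(0.0000998001 + 0.0003090564) = 0.02022, since the two samples are independent.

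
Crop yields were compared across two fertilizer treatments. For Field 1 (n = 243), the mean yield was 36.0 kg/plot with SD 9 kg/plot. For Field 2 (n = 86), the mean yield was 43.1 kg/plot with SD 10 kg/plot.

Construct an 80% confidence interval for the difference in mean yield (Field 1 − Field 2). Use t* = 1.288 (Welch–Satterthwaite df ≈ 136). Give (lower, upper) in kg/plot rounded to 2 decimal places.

(-8.68, -5.52)

Standard errors of each mean: 9/√243 = 0.5774 and 10/√86 = 1.0783.
SE(x̄₁ − x̄₂) = √(0.5774² + 1.0783²) = 1.2232 for independent samples with unequal variances.
With t* = 1.288, the margin is 1.288 × 1.2232 = 1.5755.
x̄₁ − x̄₂ = 36.0 − 43.1 = -7.1000; the interval is -7.1000 ± 1.5755 = (-8.68, -5.52).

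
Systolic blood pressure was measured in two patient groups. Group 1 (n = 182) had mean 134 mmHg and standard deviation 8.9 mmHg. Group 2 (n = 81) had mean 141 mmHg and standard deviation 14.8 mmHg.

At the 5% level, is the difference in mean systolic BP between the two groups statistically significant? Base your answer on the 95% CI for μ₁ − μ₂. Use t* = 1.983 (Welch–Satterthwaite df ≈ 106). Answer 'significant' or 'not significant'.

significant

SE₁ = s₁/√n₁ = 8.9/√182 = 0.6597; SE₂ = 14.8/√81 = 1.6444.
Independent samples, unequal variances: SE_diff = √(SE₁² + SE₂²) = √(0.43520409 + 2.70405136) = 1.7718.
t* = 1.983, so margin of error = 1.983 × 1.7718 = 3.5135.
Difference in means = 134 − 141 = -7.0000.
-7.0000 ± 3.5135 → (-10.5135, -3.4865).
The interval (-10.5135, -3.4865) does not contain 0, so the difference is significant.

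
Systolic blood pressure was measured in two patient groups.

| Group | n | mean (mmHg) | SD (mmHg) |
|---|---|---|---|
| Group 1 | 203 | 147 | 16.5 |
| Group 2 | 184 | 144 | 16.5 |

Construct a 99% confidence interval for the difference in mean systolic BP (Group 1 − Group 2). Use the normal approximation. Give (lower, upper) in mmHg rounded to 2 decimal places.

(-1.33, 7.33)

SE₁ = s₁/√n₁ = 16.5/√203 = 1.1581; SE₂ = 16.5/√184 = 1.2164.
Independent samples, unequal variances: SE_diff = √(SE₁² + SE₂²) = √(1.34119561 + 1.47962896) = 1.6795.
z* = 2.576, so margin of error = 2.576 × 1.6795 = 4.3264.
Difference in means = 147 − 144 = 3.0000.
3.0000 ± 4.3264 → (-1.33, 7.33).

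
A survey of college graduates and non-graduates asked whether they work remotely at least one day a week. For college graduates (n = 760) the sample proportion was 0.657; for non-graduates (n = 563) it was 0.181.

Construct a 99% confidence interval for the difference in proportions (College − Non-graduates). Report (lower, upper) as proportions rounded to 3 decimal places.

Each SE is √(p̂(1−p̂)/n): √(0.6570·0.3430/760) = 0.01722 and √(0.1810·0.8190/563) = 0.01623.
SE(p̂₁ − p̂₂) = √(SE₁² + SE₂²) = √(0.0002965284 + 0.0002634129) = 0.02366, since the two samples are independent.
At 99% confidence z* = 2.576; margin = 2.576 × 0.02366 = 0.06095.
The difference is 0.6570 − 0.1810 = 0.4760, so the interval is 0.4760 ± 0.06095 = (0.415, 0.537).

(0.415, 0.537)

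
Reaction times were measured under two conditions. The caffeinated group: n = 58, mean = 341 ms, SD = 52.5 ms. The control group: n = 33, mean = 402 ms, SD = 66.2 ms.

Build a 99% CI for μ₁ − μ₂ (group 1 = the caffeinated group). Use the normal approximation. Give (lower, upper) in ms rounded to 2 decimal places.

(-95.59, -26.41)

Standard errors of each mean: 52.5/√58 = 6.8936 and 66.2/√33 = 11.5239.
SE(x̄₁ − x̄₂) = √(6.8936² + 11.5239²) = 13.4284 for independent samples with unequal variances.
With z* = 2.576, the margin is 2.576 × 13.4284 = 34.5916.
x̄₁ − x̄₂ = 341 − 402 = -61.0000; the interval is -61.0000 ± 34.5916 = (-95.59, -26.41).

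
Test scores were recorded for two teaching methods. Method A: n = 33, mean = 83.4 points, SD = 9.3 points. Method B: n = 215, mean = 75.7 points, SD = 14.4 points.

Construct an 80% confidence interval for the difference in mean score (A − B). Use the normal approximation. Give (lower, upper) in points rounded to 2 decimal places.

(5.27, 10.13)

Standard errors of each mean: 9.3/√33 = 1.6189 and 14.4/√215 = 0.9821.
SE(x̄₁ − x̄₂) = √(1.6189² + 0.9821²) = 1.8935 for independent samples with unequal variances.
With z* = 1.282, the margin is 1.282 × 1.8935 = 2.4275.
x̄₁ − x̄₂ = 83.4 − 75.7 = 7.7000; the interval is 7.7000 ± 2.4275 = (5.27, 10.13).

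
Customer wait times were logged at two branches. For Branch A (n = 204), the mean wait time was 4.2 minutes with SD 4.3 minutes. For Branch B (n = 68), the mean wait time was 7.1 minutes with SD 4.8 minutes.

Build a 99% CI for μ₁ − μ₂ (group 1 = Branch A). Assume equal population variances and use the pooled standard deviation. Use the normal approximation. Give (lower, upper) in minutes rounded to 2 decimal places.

(-4.50, -1.30)

s_p = √[((n₁−1)s₁² + (n₂−1)s₂²)/(n₁+n₂−2)] = √[(203·4.3² + 67·4.8²)/270] = 4.4293.
SE = 4.4293·√(1/204 + 1/68) = 0.6202.
With z* = 2.576, margin = 2.576 × 0.6202 = 1.5976.
x̄₁ − x̄₂ = 4.2 − 7.1 = -2.9000; interval -2.9000 ± 1.5976 = (-4.50, -1.30).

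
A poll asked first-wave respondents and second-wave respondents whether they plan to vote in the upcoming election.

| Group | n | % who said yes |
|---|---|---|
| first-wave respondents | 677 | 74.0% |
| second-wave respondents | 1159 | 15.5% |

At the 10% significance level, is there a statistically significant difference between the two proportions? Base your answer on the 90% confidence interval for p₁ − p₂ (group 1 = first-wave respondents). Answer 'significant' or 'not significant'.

SE₁ = √(p̂₁(1−p̂₁)/n₁) = √(0.7400·0.2600/677) = 0.01686; SE₂ = √(0.1550·0.8450/1159) = 0.01063.
Independent samples: SE of the difference = √(SE₁² + SE₂²) = √(0.0002842596 + 0.0001129969) = 0.01993.
z* for 90% confidence is 1.645, so the margin of error is 1.645 × 0.01993 = 0.03278.
Point estimate p̂₁ − p̂₂ = 0.7400 − 0.1550 = 0.5850.
0.5850 ± 0.03278 → (0.55222, 0.61778).
The interval (0.55222, 0.61778) does not contain 0, so the difference is significant.

significant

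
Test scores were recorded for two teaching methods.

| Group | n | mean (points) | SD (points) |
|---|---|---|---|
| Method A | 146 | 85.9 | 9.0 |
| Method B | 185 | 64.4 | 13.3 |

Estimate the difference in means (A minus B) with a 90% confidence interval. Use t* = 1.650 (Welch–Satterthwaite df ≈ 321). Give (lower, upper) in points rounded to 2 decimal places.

Per-group SEs: s₁/√n₁ = 9.0/√146 = 0.7448, s₂/√n₂ = 13.3/√185 = 0.9778.
Unpooled SE of the difference: √(0.55472704 + 0.95609284) = 1.2292.
Margin of error = t* · SE = 1.650 × 1.2292 = 2.0282.
x̄₁ − x̄₂ = 85.9 − 64.4 = 21.5000.
CI: 21.5000 ± 2.0282 = (19.47, 23.53).

(19.47, 23.53)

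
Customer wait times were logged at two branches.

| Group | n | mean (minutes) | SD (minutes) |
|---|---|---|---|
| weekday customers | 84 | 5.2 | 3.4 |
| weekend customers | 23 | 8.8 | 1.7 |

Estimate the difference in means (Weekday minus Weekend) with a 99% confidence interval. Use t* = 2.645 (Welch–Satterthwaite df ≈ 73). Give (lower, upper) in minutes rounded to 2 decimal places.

SE₁ = s₁/√n₁ = 3.4/√84 = 0.3710; SE₂ = 1.7/√23 = 0.3545.
Independent samples, unequal variances: SE_diff = √(SE₁² + SE₂²) = √(0.137641 + 0.12567025) = 0.5131.
t* = 2.645, so margin of error = 2.645 × 0.5131 = 1.3571.
Difference in means = 5.2 − 8.8 = -3.6000.
-3.6000 ± 1.3571 → (-4.96, -2.24).

(-4.96, -2.24)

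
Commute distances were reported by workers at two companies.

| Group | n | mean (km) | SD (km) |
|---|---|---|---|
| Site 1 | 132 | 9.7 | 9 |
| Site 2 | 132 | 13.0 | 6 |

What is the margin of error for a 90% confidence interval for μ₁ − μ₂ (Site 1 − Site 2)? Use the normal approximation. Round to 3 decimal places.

1.549

SE₁ = s₁/√n₁ = 9/√132 = 0.7833; SE₂ = 6/√132 = 0.5222.
Independent samples, unequal variances: SE_diff = √(SE₁² + SE₂²) = √(0.61355889 + 0.27269284) = 0.9414.
z* = 1.645, so margin of error = 1.645 × 0.9414 = 1.5486.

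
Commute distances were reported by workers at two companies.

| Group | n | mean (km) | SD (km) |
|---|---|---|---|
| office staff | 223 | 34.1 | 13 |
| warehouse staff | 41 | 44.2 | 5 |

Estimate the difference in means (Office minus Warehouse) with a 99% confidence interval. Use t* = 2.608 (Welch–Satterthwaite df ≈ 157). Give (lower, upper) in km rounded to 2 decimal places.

Per-group SEs: s₁/√n₁ = 13/√223 = 0.8705, s₂/√n₂ = 5/√41 = 0.7809.
Unpooled SE of the difference: √(0.75777025 + 0.60980481) = 1.1694.
Margin of error = t* · SE = 2.608 × 1.1694 = 3.0498.
x̄₁ − x̄₂ = 34.1 − 44.2 = -10.1000.
CI: -10.1000 ± 3.0498 = (-13.15, -7.05).

(-13.15, -7.05)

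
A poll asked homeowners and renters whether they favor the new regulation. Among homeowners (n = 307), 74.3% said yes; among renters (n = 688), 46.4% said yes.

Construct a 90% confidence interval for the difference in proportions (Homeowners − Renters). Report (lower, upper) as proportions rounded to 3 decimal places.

(0.227, 0.331)

Each SE is √(p̂(1−p̂)/n): √(0.7430·0.2570/307) = 0.02494 and √(0.4640·0.5360/688) = 0.01901.
SE(p̂₁ − p̂₂) = √(SE₁² + SE₂²) = √(0.0006220036 + 0.0003613801) = 0.03136, since the two samples are independent.
At 90% confidence z* = 1.645; margin = 1.645 × 0.03136 = 0.05159.
The difference is 0.7430 − 0.4640 = 0.2790, so the interval is 0.2790 ± 0.05159 = (0.227, 0.331).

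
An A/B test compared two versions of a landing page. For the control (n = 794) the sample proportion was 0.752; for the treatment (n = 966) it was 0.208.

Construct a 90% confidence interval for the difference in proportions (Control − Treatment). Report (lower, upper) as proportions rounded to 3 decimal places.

Each SE is √(p̂(1−p̂)/n): √(0.7520·0.2480/794) = 0.01533 and √(0.2080·0.7920/966) = 0.01306.
SE(p̂₁ − p̂₂) = √(SE₁² + SE₂²) = √(0.0002350089 + 0.0001705636) = 0.02014, since the two samples are independent.
At 90% confidence z* = 1.645; margin = 1.645 × 0.02014 = 0.03313.
The difference is 0.7520 − 0.2080 = 0.5440, so the interval is 0.5440 ± 0.03313 = (0.511, 0.577).

(0.511, 0.577)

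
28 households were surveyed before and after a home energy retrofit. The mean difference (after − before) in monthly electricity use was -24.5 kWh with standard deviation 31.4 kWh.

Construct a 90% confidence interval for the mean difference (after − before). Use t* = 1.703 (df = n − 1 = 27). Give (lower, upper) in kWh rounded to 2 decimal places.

(-34.61, -14.39)

This is a matched-pairs design, so SE = s_d/√n = 31.4/√28 = 5.9340.
Margin = 1.703 × 5.9340 = 10.1056; the interval is -24.5 ± 10.1056 = (-34.61, -14.39).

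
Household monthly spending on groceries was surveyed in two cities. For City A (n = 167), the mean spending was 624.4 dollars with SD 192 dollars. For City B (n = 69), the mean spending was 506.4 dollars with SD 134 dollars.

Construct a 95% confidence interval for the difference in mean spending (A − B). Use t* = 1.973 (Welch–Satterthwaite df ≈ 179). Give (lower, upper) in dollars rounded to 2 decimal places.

(74.73, 161.27)

SE₁ = s₁/√n₁ = 192/√167 = 14.8574; SE₂ = 134/√69 = 16.1317.
Independent samples, unequal variances: SE_diff = √(SE₁² + SE₂²) = √(220.74233476 + 260.23174489) = 21.9311.
t* = 1.973, so margin of error = 1.973 × 21.9311 = 43.2701.
Difference in means = 624.4 − 506.4 = 118.0000.
118.0000 ± 43.2701 → (74.73, 161.27).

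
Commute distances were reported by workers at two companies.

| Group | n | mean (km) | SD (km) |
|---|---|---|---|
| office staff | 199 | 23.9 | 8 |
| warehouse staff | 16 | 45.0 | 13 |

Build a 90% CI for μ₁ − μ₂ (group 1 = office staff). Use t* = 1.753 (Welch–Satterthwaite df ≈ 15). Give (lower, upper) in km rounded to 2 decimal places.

(-26.88, -15.32)

Standard errors of each mean: 8/√199 = 0.5671 and 13/√16 = 3.2500.
SE(x̄₁ − x̄₂) = √(0.5671² + 3.2500²) = 3.2991 for independent samples with unequal variances.
With t* = 1.753, the margin is 1.753 × 3.2991 = 5.7833.
x̄₁ − x̄₂ = 23.9 − 45.0 = -21.1000; the interval is -21.1000 ± 5.7833 = (-26.88, -15.32).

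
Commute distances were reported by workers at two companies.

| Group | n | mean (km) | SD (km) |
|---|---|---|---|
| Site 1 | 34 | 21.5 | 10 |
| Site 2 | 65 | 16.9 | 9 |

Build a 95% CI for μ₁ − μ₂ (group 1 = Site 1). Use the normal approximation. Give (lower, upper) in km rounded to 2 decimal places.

Per-group SEs: s₁/√n₁ = 10/√34 = 1.7150, s₂/√n₂ = 9/√65 = 1.1163.
Unpooled SE of the difference: √(2.941225 + 1.24612569) = 2.0463.
Margin of error = z* · SE = 1.960 × 2.0463 = 4.0107.
x̄₁ − x̄₂ = 21.5 − 16.9 = 4.6000.
CI: 4.6000 ± 4.0107 = (0.59, 8.61).

(0.59, 8.61)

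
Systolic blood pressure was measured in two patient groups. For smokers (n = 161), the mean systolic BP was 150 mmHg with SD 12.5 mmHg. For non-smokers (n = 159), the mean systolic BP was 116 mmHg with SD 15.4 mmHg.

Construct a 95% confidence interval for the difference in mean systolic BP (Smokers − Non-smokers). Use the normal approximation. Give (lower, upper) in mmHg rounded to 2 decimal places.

(30.92, 37.08)

Per-group SEs: s₁/√n₁ = 12.5/√161 = 0.9851, s₂/√n₂ = 15.4/√159 = 1.2213.
Unpooled SE of the difference: √(0.97042201 + 1.49157369) = 1.5691.
Margin of error = z* · SE = 1.960 × 1.5691 = 3.0754.
x̄₁ − x̄₂ = 150 − 116 = 34.0000.
CI: 34.0000 ± 3.0754 = (30.92, 37.08).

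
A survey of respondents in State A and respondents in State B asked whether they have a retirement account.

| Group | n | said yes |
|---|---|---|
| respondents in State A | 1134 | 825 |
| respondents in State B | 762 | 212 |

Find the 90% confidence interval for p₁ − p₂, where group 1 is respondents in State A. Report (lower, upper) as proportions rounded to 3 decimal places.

Sample proportions: 825/1134 = 0.7275, 212/762 = 0.2782.
Each SE is √(p̂(1−p̂)/n): √(0.7275·0.2725/1134) = 0.01322 and √(0.2782·0.7218/762) = 0.01623.
SE(p̂₁ − p̂₂) = √(SE₁² + SE₂²) = √(0.0001747684 + 0.0002634129) = 0.02093, since the two samples are independent.
At 90% confidence z* = 1.645; margin = 1.645 × 0.02093 = 0.03443.
The difference is 0.7275 − 0.2782 = 0.4493, so the interval is 0.4493 ± 0.03443 = (0.415, 0.484).

(0.415, 0.484)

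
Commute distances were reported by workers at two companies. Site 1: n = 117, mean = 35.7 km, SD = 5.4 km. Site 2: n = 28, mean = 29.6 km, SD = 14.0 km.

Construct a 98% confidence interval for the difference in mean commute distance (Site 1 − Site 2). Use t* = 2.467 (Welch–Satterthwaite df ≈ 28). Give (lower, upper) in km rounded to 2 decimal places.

Per-group SEs: s₁/√n₁ = 5.4/√117 = 0.4992, s₂/√n₂ = 14.0/√28 = 2.6458.
Unpooled SE of the difference: √(0.24920064 + 7.00025764) = 2.6925.
Margin of error = t* · SE = 2.467 × 2.6925 = 6.6424.
x̄₁ − x̄₂ = 35.7 − 29.6 = 6.1000.
CI: 6.1000 ± 6.6424 = (-0.54, 12.74).

(-0.54, 12.74)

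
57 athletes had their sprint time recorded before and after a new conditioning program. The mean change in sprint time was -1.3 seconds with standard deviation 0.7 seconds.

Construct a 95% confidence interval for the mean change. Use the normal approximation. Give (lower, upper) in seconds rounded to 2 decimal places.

Paired design: SE = s_d/√n = 0.7/√57 = 0.0927.
z* = 1.960; margin of error = 1.960 × 0.0927 = 0.1817.
-1.3 ± 0.1817 → (-1.48, -1.12).

(-1.48, -1.12)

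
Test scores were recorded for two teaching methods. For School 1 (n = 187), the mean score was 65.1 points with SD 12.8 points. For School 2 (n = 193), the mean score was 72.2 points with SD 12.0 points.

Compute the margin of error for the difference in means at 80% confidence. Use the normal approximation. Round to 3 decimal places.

1.633

Per-group SEs: s₁/√n₁ = 12.8/√187 = 0.9360, s₂/√n₂ = 12.0/√193 = 0.8638.
Unpooled SE of the difference: √(0.876096 + 0.74615044) = 1.2737.
Margin of error = z* · SE = 1.282 × 1.2737 = 1.6329.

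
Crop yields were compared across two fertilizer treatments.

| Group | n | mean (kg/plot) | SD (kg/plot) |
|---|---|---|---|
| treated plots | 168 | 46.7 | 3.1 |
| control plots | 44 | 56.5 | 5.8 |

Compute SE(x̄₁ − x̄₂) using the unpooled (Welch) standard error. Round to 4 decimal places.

SE₁ = s₁/√n₁ = 3.1/√168 = 0.2392; SE₂ = 5.8/√44 = 0.8744.
Independent samples, unequal variances: SE_diff = √(SE₁² + SE₂²) = √(0.05721664 + 0.76457536) = 0.9065.

0.9065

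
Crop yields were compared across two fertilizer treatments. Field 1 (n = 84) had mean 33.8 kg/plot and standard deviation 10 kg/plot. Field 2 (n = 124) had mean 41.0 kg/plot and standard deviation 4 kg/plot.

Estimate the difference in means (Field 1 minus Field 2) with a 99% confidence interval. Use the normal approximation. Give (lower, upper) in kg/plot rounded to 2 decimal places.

(-10.16, -4.24)

SE₁ = s₁/√n₁ = 10/√84 = 1.0911; SE₂ = 4/√124 = 0.3592.
Independent samples, unequal variances: SE_diff = √(SE₁² + SE₂²) = √(1.19049921 + 0.12902464) = 1.1487.
z* = 2.576, so margin of error = 2.576 × 1.1487 = 2.9591.
Difference in means = 33.8 − 41.0 = -7.2000.
-7.2000 ± 2.9591 → (-10.16, -4.24).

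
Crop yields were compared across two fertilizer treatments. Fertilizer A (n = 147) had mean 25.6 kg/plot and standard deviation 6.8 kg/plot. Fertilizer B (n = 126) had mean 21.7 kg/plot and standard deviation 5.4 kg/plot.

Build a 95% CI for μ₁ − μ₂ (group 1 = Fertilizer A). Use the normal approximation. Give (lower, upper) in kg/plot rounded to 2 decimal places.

(2.45, 5.35)

Standard errors of each mean: 6.8/√147 = 0.5609 and 5.4/√126 = 0.4811.
SE(x̄₁ − x̄₂) = √(0.5609² + 0.4811²) = 0.7390 for independent samples with unequal variances.
With z* = 1.960, the margin is 1.960 × 0.7390 = 1.4484.
x̄₁ − x̄₂ = 25.6 − 21.7 = 3.9000; the interval is 3.9000 ± 1.4484 = (2.45, 5.35).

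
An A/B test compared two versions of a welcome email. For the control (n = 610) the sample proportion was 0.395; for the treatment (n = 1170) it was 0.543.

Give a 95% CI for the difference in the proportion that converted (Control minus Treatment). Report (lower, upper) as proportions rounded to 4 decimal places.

Each SE is √(p̂(1−p̂)/n): √(0.3950·0.6050/610) = 0.01979 and √(0.5430·0.4570/1170) = 0.01456.
SE(p̂₁ − p̂₂) = √(SE₁² + SE₂²) = √(0.0003916441 + 0.0002119936) = 0.02457, since the two samples are independent.
At 95% confidence z* = 1.960; margin = 1.960 × 0.02457 = 0.04816.
The difference is 0.3950 − 0.5430 = -0.1480, so the interval is -0.1480 ± 0.04816 = (-0.1962, -0.0998).

(-0.1962, -0.0998)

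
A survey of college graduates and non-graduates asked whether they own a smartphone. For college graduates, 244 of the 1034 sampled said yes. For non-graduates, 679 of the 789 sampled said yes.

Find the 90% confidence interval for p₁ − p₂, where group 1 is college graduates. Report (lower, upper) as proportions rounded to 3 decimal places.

p̂₁ = 244/1034 = 0.2360 and p̂₂ = 679/789 = 0.8606.
SE₁ = √(p̂₁(1−p̂₁)/n₁) = √(0.2360·0.7640/1034) = 0.01321; SE₂ = √(0.8606·0.1394/789) = 0.01233.
Independent samples: SE of the difference = √(SE₁² + SE₂²) = √(0.0001745041 + 0.0001520289) = 0.01807.
z* for 90% confidence is 1.645, so the margin of error is 1.645 × 0.01807 = 0.02973.
Point estimate p̂₁ − p̂₂ = 0.2360 − 0.8606 = -0.6246.
-0.6246 ± 0.02973 → (-0.654, -0.595).

(-0.654, -0.595)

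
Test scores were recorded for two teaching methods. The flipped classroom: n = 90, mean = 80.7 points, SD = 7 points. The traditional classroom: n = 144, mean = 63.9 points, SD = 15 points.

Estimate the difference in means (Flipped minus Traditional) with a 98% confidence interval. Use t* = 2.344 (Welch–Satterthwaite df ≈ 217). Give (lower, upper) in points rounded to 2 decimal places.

Per-group SEs: s₁/√n₁ = 7/√90 = 0.7379, s₂/√n₂ = 15/√144 = 1.2500.
Unpooled SE of the difference: √(0.54449641 + 1.5625) = 1.4515.
Margin of error = t* · SE = 2.344 × 1.4515 = 3.4023.
x̄₁ − x̄₂ = 80.7 − 63.9 = 16.8000.
CI: 16.8000 ± 3.4023 = (13.40, 20.20).

(13.40, 20.20)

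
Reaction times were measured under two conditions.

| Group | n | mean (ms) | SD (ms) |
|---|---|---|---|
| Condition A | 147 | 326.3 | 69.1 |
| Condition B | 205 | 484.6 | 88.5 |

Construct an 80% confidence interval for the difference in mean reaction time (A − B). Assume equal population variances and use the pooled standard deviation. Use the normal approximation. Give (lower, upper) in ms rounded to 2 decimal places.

(-169.52, -147.08)

Pooled variance s_p² = [146·69.1² + 204·88.5²] / (147+205−2) = 6556.8607, so s_p = 80.9744.
SE_diff = s_p·√(1/n₁ + 1/n₂) = 80.9744·√(1/147 + 1/205) = 8.7515.
z* = 1.282; margin = 1.282 × 8.7515 = 11.2194.
Difference = 326.3 − 484.6 = -158.3000.
-158.3000 ± 11.2194 → (-169.52, -147.08).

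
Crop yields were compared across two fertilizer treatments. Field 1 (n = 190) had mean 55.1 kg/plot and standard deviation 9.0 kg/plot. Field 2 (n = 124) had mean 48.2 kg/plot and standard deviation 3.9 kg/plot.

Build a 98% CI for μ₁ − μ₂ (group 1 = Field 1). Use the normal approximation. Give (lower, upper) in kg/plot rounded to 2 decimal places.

(5.18, 8.62)

SE₁ = s₁/√n₁ = 9.0/√190 = 0.6529; SE₂ = 3.9/√124 = 0.3502.
Independent samples, unequal variances: SE_diff = √(SE₁² + SE₂²) = √(0.42627841 + 0.12264004) = 0.7409.
z* = 2.326, so margin of error = 2.326 × 0.7409 = 1.7233.
Difference in means = 55.1 − 48.2 = 6.9000.
6.9000 ± 1.7233 → (5.18, 8.62).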